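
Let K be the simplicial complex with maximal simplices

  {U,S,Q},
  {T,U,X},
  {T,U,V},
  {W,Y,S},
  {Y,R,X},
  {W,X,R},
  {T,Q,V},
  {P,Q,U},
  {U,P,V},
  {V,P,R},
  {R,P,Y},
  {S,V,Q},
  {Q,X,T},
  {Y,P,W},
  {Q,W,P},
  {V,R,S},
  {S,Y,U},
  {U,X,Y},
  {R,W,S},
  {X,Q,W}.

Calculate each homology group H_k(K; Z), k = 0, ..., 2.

H_0 ≅ Z,  H_1 ≅ Z × Z/2,  H_2 = 0.

Take the total order P < Q < R < S < T < U < V < W < X < Y on the vertex set. Then K (dimension 2) consists of the simplices:

  0-simplices (10): P, Q, R, S, T, U, V, W, X, Y
  1-simplices (30): PQ, PR, PU, PV, PW, PY, QS, QT, QU, QV, QW, QX, RS, RV, RW, RX, RY, SU, SV, SW, SY, TU, TV, TX, UV, UX, UY, WX, WY, XY
  2-simplices (20): PQU, PQW, PRV, PRY, PUV, PWY, QSU, QSV, QTV, QTX, QWX, RSV, RSW, RWX, RXY, SUY, SWY, TUV, TUX, UXY

so the chain groups are C_0 ≅ Z^10, C_1 ≅ Z^30, C_2 ≅ Z^20.

Boundary ∂_1: C_1 → C_0 maps an edge to its endpoints' difference, ∂[p,q] = q − p. For instance
  ∂PU = U − P.
This gives a 10×30 integer matrix of rank 9; reducing to Smith normal form yields diagonal entries (1,1,1,1,1,1,1,1,1).

∂_2: C_2 → C_1 maps a triangle to the signed sum of its edges. For instance
  ∂SWY = WY − SY + SW,
  ∂RWX = WX − RX + RW.
The 30×20 boundary matrix has rank 20 and Smith normal form diag(1,1,1,1,1,1,1,1,1,1,1,1,1,1,1,1,1,1,1,2).

Computing H_k = (kernel of ∂_k) / (image of ∂_{k+1}):

  H_0: rank C_0 − rank ∂_1 = 10 − 9 = 1, and the invariant factors of ∂_1 are all 1, so H_0 ≅ Z.
  H_1: rank ker ∂_1 − rank ∂_2 = (30 − 9) − 20 = 1, and ∂_2 has invariant factor 2 > 1, so H_1 ≅ Z × Z/2.
  H_2: rank ker ∂_2 − rank ∂_3 = (20 − 20) − 0 = 0, and there is no ∂_3, so H_2 ≅ 0.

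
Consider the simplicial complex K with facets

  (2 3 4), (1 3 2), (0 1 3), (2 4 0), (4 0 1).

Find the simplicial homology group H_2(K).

We work with the vertex ordering 0 < 1 < 2 < 3 < 4. The simplices of K, each written with vertices in increasing order, are:

  0-simplices (5): [0], [1], [2], [3], [4]
  1-simplices (10): [0,1], [0,2], [0,3], [0,4], [1,2], [1,3], [1,4], [2,3], [2,4], [3,4]
  2-simplices (5): [0,1,3], [0,1,4], [0,2,4], [1,2,3], [2,3,4]

Hence C_0 ≅ Z^5, C_1 ≅ Z^10, C_2 ≅ Z^5.

The boundary map ∂_1: C_1 → C_0 sends each edge [p,q] (with p < q) to q − p. For instance
  ∂[1,2] = [2] − [1].
This gives a 5×10 integer matrix of rank 4; reducing to Smith normal form yields diagonal entries (1,1,1,1).

∂_2: C_2 → C_1 acts by ∂[p,q,r] = [q,r] − [p,r] + [p,q]. For instance
  ∂[0,1,4] = [1,4] − [0,4] + [0,1],
  ∂[0,1,3] = [1,3] − [0,3] + [0,1].
As a 10×5 matrix over Z this has rank 5, with invariant factors (1,1,1,1,1).

Reading off H_k = ker ∂_k / im ∂_{k+1}:

  H_2: rank ker ∂_2 − rank ∂_3 = (5 − 5) − 0 = 0, and there is no ∂_3, so H_2 = 0.

H_2 = 0.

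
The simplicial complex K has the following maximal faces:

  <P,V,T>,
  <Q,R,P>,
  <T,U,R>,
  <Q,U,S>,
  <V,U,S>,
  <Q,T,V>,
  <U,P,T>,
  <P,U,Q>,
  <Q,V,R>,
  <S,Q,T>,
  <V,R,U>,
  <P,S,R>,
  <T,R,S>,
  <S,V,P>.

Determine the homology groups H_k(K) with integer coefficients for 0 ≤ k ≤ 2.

Fix the vertex order P < Q < R < S < T < U < V and write every simplex with vertices in increasing order. Then dim K = 2 and the simplices of K are:

  0-simplices (7): P, Q, R, S, T, U, V
  1-simplices (21): PQ, PR, PS, PT, PU, PV, QR, QS, QT, QU, QV, RS, RT, RU, RV, ST, SU, SV, TU, TV, UV
  2-simplices (14): PQR, PQU, PRS, PSV, PTU, PTV, QRV, QST, QSU, QTV, RST, RTU, RUV, SUV

so the chain groups are C_0 ≅ Z^7, C_1 ≅ Z^21, C_2 ≅ Z^14.

Boundary ∂_1: C_1 → C_0 sends each edge [p,q] (with p < q) to q − p. For instance
  ∂PR = R − P.
As a 7×21 matrix over Z this has rank 6, with invariant factors (1,1,1,1,1,1).

Boundary ∂_2: C_2 → C_1 acts by ∂[p,q,r] = [q,r] − [p,r] + [p,q]. For instance
  ∂QST = ST − QT + QS,
  ∂RTU = TU − RU + RT.
The resulting 21×14 matrix has rank 13, and its Smith normal form has invariant factors (1,1,1,1,1,1,1,1,1,1,1,1,1).

Now H_k = ker ∂_k / im ∂_{k+1}, so:

  H_0: rank C_0 − rank ∂_1 = 7 − 6 = 1, and the invariant factors of ∂_1 are all 1, so H_0 ≅ Z.
  H_1: rank ker ∂_1 − rank ∂_2 = (21 − 6) − 13 = 2, and the invariant factors of ∂_2 are all 1, so H_1 ≅ Z^2.
  H_2: rank ker ∂_2 − rank ∂_3 = (14 − 13) − 0 = 1, and there is no ∂_3, so H_2 ≅ Z.

(K is a triangulation of the torus T^2.)

H_0 ≅ Z,  H_1 ≅ Z^2,  H_2 ≅ Z.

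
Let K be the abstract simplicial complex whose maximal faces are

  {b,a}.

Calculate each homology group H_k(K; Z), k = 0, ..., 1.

H_0 = Z,  H_1 = 0.

K has 2 vertices, 1 edge.
rank ∂_0 = 0, rank ∂_1 = 1 ⇒ b_0 = 2 − 0 − 1 = 1; all invariant factors of ∂_1 are 1 so no torsion. So H_0 ≅ Z.
rank ∂_1 = 1, rank ∂_2 = 0 ⇒ b_1 = 1 − 1 − 0 = 0. So H_1 ≅ 0.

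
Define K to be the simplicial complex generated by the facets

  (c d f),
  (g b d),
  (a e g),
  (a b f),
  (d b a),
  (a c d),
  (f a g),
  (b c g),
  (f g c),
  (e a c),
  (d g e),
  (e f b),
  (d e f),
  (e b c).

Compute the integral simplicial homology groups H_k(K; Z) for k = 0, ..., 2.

Order the vertices as a < b < c < d < e < f < g. Listing each simplex with vertices in this order, K has dimension 2 with simplices:

  0-simplices (7): a, b, c, d, e, f, g
  1-simplices (21): ab, ac, ad, ae, af, ag, bc, bd, be, bf, bg, cd, ce, cf, cg, de, df, dg, ef, eg, fg
  2-simplices (14): abd, abf, acd, ace, aeg, afg, bce, bcg, bdg, bef, cdf, cfg, def, deg

giving chain groups C_0 ≅ Z^7, C_1 ≅ Z^21, C_2 ≅ Z^14.

Boundary ∂_1: C_1 → C_0 is given by ∂[p,q] = [q] − [p]. For instance
  ∂ae = e − a.
This gives a 7×21 integer matrix of rank 6; reducing to Smith normal form yields diagonal entries (1,1,1,1,1,1).

Boundary ∂_2: C_2 → C_1 acts by ∂[p,q,r] = [q,r] − [p,r] + [p,q]. For instance
  ∂deg = eg − dg + de,
  ∂acd = cd − ad + ac.
This gives a 21×14 integer matrix of rank 13; reducing to Smith normal form yields diagonal entries (1,1,1,1,1,1,1,1,1,1,1,1,1).

Now H_k = ker ∂_k / im ∂_{k+1}, so:

  H_0: rank C_0 − rank ∂_1 = 7 − 6 = 1, and the invariant factors of ∂_1 are all 1, so H_0 ≅ Z.
  H_1: rank ker ∂_1 − rank ∂_2 = (21 − 6) − 13 = 2, and the invariant factors of ∂_2 are all 1, so H_1 ≅ Z^2.
  H_2: rank ker ∂_2 − rank ∂_3 = (14 − 13) − 0 = 1, and there is no ∂_3, so H_2 ≅ Z.

As a check, the Euler characteristic is 7 − 21 + 14 = 0, which agrees with 1 − 2 + 1 = 0.

H_0 = Z,  H_1 = Z^2,  H_2 = Z.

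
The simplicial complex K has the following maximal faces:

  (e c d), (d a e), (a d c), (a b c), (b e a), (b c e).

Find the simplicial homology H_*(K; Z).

Take the total order a < b < c < d < e on the vertex set. Then K (dimension 2) consists of the simplices:

  0-simplices (5): a, b, c, d, e
  1-simplices (9): ab, ac, ad, ae, bc, be, cd, ce, de
  2-simplices (6): abc, abe, acd, ade, bce, cde

so the chain groups are C_0 ≅ Z^5, C_1 ≅ Z^9, C_2 ≅ Z^6.

The boundary map ∂_1: C_1 → C_0 sends each edge [p,q] (with p < q) to q − p.
As a 5×9 matrix over Z this has rank 4, with invariant factors (1,1,1,1).

Boundary ∂_2: C_2 → C_1 acts by ∂[p,q,r] = [q,r] − [p,r] + [p,q]. For instance
  ∂acd = cd − ad + ac,
  ∂ade = de − ae + ad.
This gives a 9×6 integer matrix of rank 5; reducing to Smith normal form yields diagonal entries (1,1,1,1,1).

From H_k ≅ ker(∂_k) / im(∂_{k+1}) we obtain:

  H_0: rank C_0 − rank ∂_1 = 5 − 4 = 1, and the invariant factors of ∂_1 are all 1, so H_0 = Z.
  H_1: rank ker ∂_1 − rank ∂_2 = (9 − 4) − 5 = 0, and the invariant factors of ∂_2 are all 1, so H_1 = 0.
  H_2: rank ker ∂_2 − rank ∂_3 = (6 − 5) − 0 = 1, and there is no ∂_3, so H_2 = Z.

H_0 ≅ Z,  H_1 = 0,  H_2 ≅ Z.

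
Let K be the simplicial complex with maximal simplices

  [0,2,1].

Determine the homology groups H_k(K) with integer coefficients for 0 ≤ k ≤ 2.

Fix the vertex order 0 < 1 < 2 and write every simplex with vertices in increasing order. Then dim K = 2 and the simplices of K are:

  0-simplices (3): [0], [1], [2]
  1-simplices (3): [0,1], [0,2], [1,2]
  2-simplices (1): [0,1,2]

Hence C_0 ≅ Z^3, C_1 ≅ Z^3, C_2 ≅ Z^1.

∂_1: C_1 → C_0 sends each edge [p,q] (with p < q) to q − p. For instance
  ∂[0,1] = [1] − [0].
This gives a 3×3 integer matrix of rank 2; reducing to Smith normal form yields diagonal entries (1,1).

The boundary map ∂_2: C_2 → C_1 maps a triangle to the signed sum of its edges. For instance
  ∂[0,1,2] = [1,2] − [0,2] + [0,1].
As a 3×1 matrix over Z this has rank 1, with invariant factors (1).

Now H_k = ker ∂_k / im ∂_{k+1}, so:

  H_0: rank C_0 − rank ∂_1 = 3 − 2 = 1, and the invariant factors of ∂_1 are all 1, so H_0 = Z.
  H_1: rank ker ∂_1 − rank ∂_2 = (3 − 2) − 1 = 0, and the invariant factors of ∂_2 are all 1, so H_1 = 0.
  H_2: rank ker ∂_2 − rank ∂_3 = (1 − 1) − 0 = 0, and there is no ∂_3, so H_2 = 0.

As a check, the Euler characteristic is 3 − 3 + 1 = 1, which agrees with 1 − 0 + 0 = 1.

H_0 ≅ Z,  H_1 = 0,  H_2 = 0.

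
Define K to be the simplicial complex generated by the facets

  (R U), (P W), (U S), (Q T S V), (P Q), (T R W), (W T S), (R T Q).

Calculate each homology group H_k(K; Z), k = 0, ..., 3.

Order the vertices as P < Q < R < S < T < U < V < W. Listing each simplex with vertices in this order, K has dimension 3 with simplices:

  0-simplices (8): P, Q, R, S, T, U, V, W
  1-simplices (15): PQ, PW, QR, QS, QT, QV, RT, RU, RW, ST, SU, SV, SW, TV, TW
  2-simplices (7): QRT, QST, QSV, QTV, RTW, STV, STW
  3-simplices (1): QSTV

giving chain groups C_0 ≅ Z^8, C_1 ≅ Z^15, C_2 ≅ Z^7, C_3 ≅ Z^1.

∂_1: C_1 → C_0 is given by ∂[p,q] = [q] − [p]. For instance
  ∂PQ = Q − P.
As a 8×15 matrix over Z this has rank 7, with invariant factors (1,1,1,1,1,1,1).

The boundary map ∂_2: C_2 → C_1 maps a triangle to the signed sum of its edges. For instance
  ∂RTW = TW − RW + RT,
  ∂QST = ST − QT + QS.
The resulting 15×7 matrix has rank 6, and its Smith normal form has invariant factors (1,1,1,1,1,1).

The boundary map ∂_3: C_3 → C_2 sends each 3-simplex σ to the alternating sum Σ_i (−1)^i (σ with its i-th vertex removed). For instance
  ∂QSTV = STV − QTV + QSV − QST.
This gives a 7×1 integer matrix of rank 1; reducing to Smith normal form yields diagonal entries (1).

From H_k ≅ ker(∂_k) / im(∂_{k+1}) we obtain:

  H_0: rank C_0 − rank ∂_1 = 8 − 7 = 1, and the invariant factors of ∂_1 are all 1, so H_0 ≅ Z.
  H_1: rank ker ∂_1 − rank ∂_2 = (15 − 7) − 6 = 2, and the invariant factors of ∂_2 are all 1, so H_1 ≅ Z^2.
  H_2: rank ker ∂_2 − rank ∂_3 = (7 − 6) − 1 = 0, and the invariant factors of ∂_3 are all 1, so H_2 ≅ 0.
  H_3: rank ker ∂_3 − rank ∂_4 = (1 − 1) − 0 = 0, and there is no ∂_4, so H_3 ≅ 0.

As a check, the Euler characteristic is 8 − 15 + 7 − 1 = -1, which agrees with 1 − 2 + 0 − 0 = -1.

H_0 ≅ Z,  H_1 ≅ Z^2,  H_2 = 0,  H_3 = 0.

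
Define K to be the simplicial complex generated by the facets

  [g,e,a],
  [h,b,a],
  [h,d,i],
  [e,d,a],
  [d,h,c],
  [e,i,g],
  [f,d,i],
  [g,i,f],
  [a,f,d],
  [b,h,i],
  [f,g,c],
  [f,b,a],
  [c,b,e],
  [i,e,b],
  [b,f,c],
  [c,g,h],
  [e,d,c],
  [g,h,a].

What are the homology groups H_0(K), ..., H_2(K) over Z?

Order the vertices as a < b < c < d < e < f < g < h < i. Listing each simplex with vertices in this order, K has dimension 2 with simplices:

  0-simplices (9): a, b, c, d, e, f, g, h, i
  1-simplices (27): ab, ad, ae, af, ag, ah, bc, be, bf, bh, bi, cd, ce, cf, cg, ch, de, df, dh, di, eg, ei, fg, fi, gh, gi, hi
  2-simplices (18): abf, abh, ade, adf, aeg, agh, bce, bcf, bei, bhi, cde, cdh, cfg, cgh, dfi, dhi, egi, fgi

giving chain groups C_0 ≅ Z^9, C_1 ≅ Z^27, C_2 ≅ Z^18.

Boundary ∂_1: C_1 → C_0 maps an edge to its endpoints' difference, ∂[p,q] = q − p. For instance
  ∂ch = h − c.
As a 9×27 matrix over Z this has rank 8, with invariant factors (1,1,1,1,1,1,1,1).

The boundary map ∂_2: C_2 → C_1 acts by ∂[p,q,r] = [q,r] − [p,r] + [p,q]. For instance
  ∂abf = bf − af + ab,
  ∂aeg = eg − ag + ae.
The resulting 27×18 matrix has rank 17, and its Smith normal form has invariant factors (1,1,1,1,1,1,1,1,1,1,1,1,1,1,1,1,1).

Now H_k = ker ∂_k / im ∂_{k+1}, so:

  H_0: rank C_0 − rank ∂_1 = 9 − 8 = 1, and the invariant factors of ∂_1 are all 1, so H_0 ≅ Z.
  H_1: rank ker ∂_1 − rank ∂_2 = (27 − 8) − 17 = 2, and the invariant factors of ∂_2 are all 1, so H_1 ≅ Z^2.
  H_2: rank ker ∂_2 − rank ∂_3 = (18 − 17) − 0 = 1, and there is no ∂_3, so H_2 ≅ Z.

As a check, the Euler characteristic is 9 − 27 + 18 = 0, which agrees with 1 − 2 + 1 = 0.

H_0 = Z,  H_1 = Z^2,  H_2 = Z.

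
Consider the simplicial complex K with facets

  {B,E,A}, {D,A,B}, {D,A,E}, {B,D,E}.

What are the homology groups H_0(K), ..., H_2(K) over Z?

K has 4 vertices, 6 edges, 4 triangles.
rank ∂_0 = 0, rank ∂_1 = 3 ⇒ b_0 = 4 − 0 − 3 = 1; all invariant factors of ∂_1 are 1 so no torsion. So H_0 = Z.
rank ∂_1 = 3, rank ∂_2 = 3 ⇒ b_1 = 6 − 3 − 3 = 0; all invariant factors of ∂_2 are 1 so no torsion. So H_1 = 0.
rank ∂_2 = 3, rank ∂_3 = 0 ⇒ b_2 = 4 − 3 − 0 = 1. So H_2 = Z.

H_0 = Z,  H_1 = 0,  H_2 = Z.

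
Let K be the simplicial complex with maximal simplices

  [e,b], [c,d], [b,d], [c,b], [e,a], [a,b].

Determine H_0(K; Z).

H_0 ≅ Z.

Take the total order a < b < c < d < e on the vertex set. Then K (dimension 1) consists of the simplices:

  0-simplices (5): a, b, c, d, e
  1-simplices (6): ab, ae, bc, bd, be, cd

giving chain groups C_0 ≅ Z^5, C_1 ≅ Z^6.

∂_1: C_1 → C_0 sends each edge [p,q] (with p < q) to q − p. For instance
  ∂ab = b − a.
The 5×6 boundary matrix has rank 4 and Smith normal form diag(1,1,1,1).

Computing H_k = (kernel of ∂_k) / (image of ∂_{k+1}):

  H_0: rank C_0 − rank ∂_1 = 5 − 4 = 1, and the invariant factors of ∂_1 are all 1, so H_0 = Z.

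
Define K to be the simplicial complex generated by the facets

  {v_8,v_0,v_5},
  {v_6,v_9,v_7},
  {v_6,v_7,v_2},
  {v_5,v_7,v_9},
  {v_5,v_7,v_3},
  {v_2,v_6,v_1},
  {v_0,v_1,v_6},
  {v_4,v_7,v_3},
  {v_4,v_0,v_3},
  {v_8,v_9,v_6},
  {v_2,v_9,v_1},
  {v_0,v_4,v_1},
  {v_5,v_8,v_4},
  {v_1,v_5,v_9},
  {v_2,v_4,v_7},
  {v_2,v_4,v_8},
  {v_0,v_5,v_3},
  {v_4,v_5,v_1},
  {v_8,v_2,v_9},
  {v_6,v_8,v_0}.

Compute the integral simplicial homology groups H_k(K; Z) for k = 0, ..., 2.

We work with the vertex ordering v_0 < v_1 < v_2 < v_3 < v_4 < v_5 < v_6 < v_7 < v_8 < v_9. The simplices of K, each written with vertices in increasing order, are:

  0-simplices (10): [v_0], [v_1], [v_2], [v_3], [v_4], [v_5], [v_6], [v_7], [v_8], [v_9]
  1-simplices (30): (30 of them)
  2-simplices (20): (20 of them)

so the chain groups are C_0 ≅ Z^10, C_1 ≅ Z^30, C_2 ≅ Z^20.

∂_1: C_1 → C_0 maps an edge to its endpoints' difference, ∂[p,q] = q − p. For instance
  ∂[v_1,v_6] = [v_6] − [v_1].
This gives a 10×30 integer matrix of rank 9; reducing to Smith normal form yields diagonal entries (1,1,1,1,1,1,1,1,1).

∂_2: C_2 → C_1 sends each 2-simplex [p,q,r] to [q,r] − [p,r] + [p,q]. For instance
  ∂[v_6,v_7,v_9] = [v_7,v_9] − [v_6,v_9] + [v_6,v_7],
  ∂[v_2,v_4,v_7] = [v_4,v_7] − [v_2,v_7] + [v_2,v_4].
This gives a 30×20 integer matrix of rank 20; reducing to Smith normal form yields diagonal entries (1,1,1,1,1,1,1,1,1,1,1,1,1,1,1,1,1,1,1,2).

Computing H_k = (kernel of ∂_k) / (image of ∂_{k+1}):

  H_0: rank C_0 − rank ∂_1 = 10 − 9 = 1, and the invariant factors of ∂_1 are all 1, so H_0 = Z.
  H_1: rank ker ∂_1 − rank ∂_2 = (30 − 9) − 20 = 1, and ∂_2 has invariant factor 2 > 1, so H_1 = Z ⊕ Z/2Z.
  H_2: rank ker ∂_2 − rank ∂_3 = (20 − 20) − 0 = 0, and there is no ∂_3, so H_2 = 0.

H_0 ≅ Z,  H_1 ≅ Z ⊕ Z/2Z,  H_2 = 0.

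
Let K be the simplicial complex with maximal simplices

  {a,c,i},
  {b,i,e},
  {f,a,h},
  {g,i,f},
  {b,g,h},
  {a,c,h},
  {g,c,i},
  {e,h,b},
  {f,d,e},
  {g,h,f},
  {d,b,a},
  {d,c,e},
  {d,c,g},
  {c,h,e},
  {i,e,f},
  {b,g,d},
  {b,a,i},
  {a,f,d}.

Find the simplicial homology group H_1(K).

Order the vertices as a < b < c < d < e < f < g < h < i. Listing each simplex with vertices in this order, K has dimension 2 with simplices:

  0-simplices (9): a, b, c, d, e, f, g, h, i
  1-simplices (27): ab, ac, ad, af, ah, ai, bd, be, bg, bh, bi, cd, ce, cg, ch, ci, de, df, dg, ef, eh, ei, fg, fh, fi, gh, gi
  2-simplices (18): abd, abi, ach, aci, adf, afh, bdg, beh, bei, bgh, cde, cdg, ceh, cgi, def, efi, fgh, fgi

giving chain groups C_0 ≅ Z^9, C_1 ≅ Z^27, C_2 ≅ Z^18.

∂_1: C_1 → C_0 is given by ∂[p,q] = [q] − [p]. For instance
  ∂ab = b − a.
The resulting 9×27 matrix has rank 8, and its Smith normal form has invariant factors (1,1,1,1,1,1,1,1).

The boundary map ∂_2: C_2 → C_1 acts by ∂[p,q,r] = [q,r] − [p,r] + [p,q]. For instance
  ∂ceh = eh − ch + ce,
  ∂cdg = dg − cg + cd.
As a 27×18 matrix over Z this has rank 17, with invariant factors (1,1,1,1,1,1,1,1,1,1,1,1,1,1,1,1,1).

Computing H_k = (kernel of ∂_k) / (image of ∂_{k+1}):

  H_1: rank ker ∂_1 − rank ∂_2 = (27 − 8) − 17 = 2, and the invariant factors of ∂_2 are all 1, so H_1 = Z^2.

H_1 = Z^2.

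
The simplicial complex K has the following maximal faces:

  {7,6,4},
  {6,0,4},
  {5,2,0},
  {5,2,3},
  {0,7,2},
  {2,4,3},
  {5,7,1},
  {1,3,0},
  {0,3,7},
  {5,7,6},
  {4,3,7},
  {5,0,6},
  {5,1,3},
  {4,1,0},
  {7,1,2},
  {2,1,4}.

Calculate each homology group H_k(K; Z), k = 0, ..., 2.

H_0 ≅ Z,  H_1 ≅ Z^2,  H_2 ≅ Z.

K has 8 vertices, 24 edges, 16 triangles.
rank ∂_0 = 0, rank ∂_1 = 7 ⇒ b_0 = 8 − 0 − 7 = 1; all invariant factors of ∂_1 are 1 so no torsion. So H_0 ≅ Z.
rank ∂_1 = 7, rank ∂_2 = 15 ⇒ b_1 = 24 − 7 − 15 = 2; all invariant factors of ∂_2 are 1 so no torsion. So H_1 ≅ Z^2.
rank ∂_2 = 15, rank ∂_3 = 0 ⇒ b_2 = 16 − 15 − 0 = 1. So H_2 ≅ Z.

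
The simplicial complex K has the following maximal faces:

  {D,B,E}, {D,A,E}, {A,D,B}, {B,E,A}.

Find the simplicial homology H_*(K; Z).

Take the total order A < B < D < E on the vertex set. Then K (dimension 2) consists of the simplices:

  0-simplices (4): A, B, D, E
  1-simplices (6): AB, AD, AE, BD, BE, DE
  2-simplices (4): ABD, ABE, ADE, BDE

so the chain groups are C_0 ≅ Z^4, C_1 ≅ Z^6, C_2 ≅ Z^4.

∂_1: C_1 → C_0 sends each edge [p,q] (with p < q) to q − p. For instance
  ∂AB = B − A.
The 4×6 boundary matrix has rank 3 and Smith normal form diag(1,1,1).

The boundary map ∂_2: C_2 → C_1 sends each 2-simplex [p,q,r] to [q,r] − [p,r] + [p,q]. For instance
  ∂ABE = BE − AE + AB,
  ∂ABD = BD − AD + AB.
This gives a 6×4 integer matrix of rank 3; reducing to Smith normal form yields diagonal entries (1,1,1).

Computing H_k = (kernel of ∂_k) / (image of ∂_{k+1}):

  H_0: rank C_0 − rank ∂_1 = 4 − 3 = 1, and the invariant factors of ∂_1 are all 1, so H_0 ≅ Z.
  H_1: rank ker ∂_1 − rank ∂_2 = (6 − 3) − 3 = 0, and the invariant factors of ∂_2 are all 1, so H_1 ≅ 0.
  H_2: rank ker ∂_2 − rank ∂_3 = (4 − 3) − 0 = 1, and there is no ∂_3, so H_2 ≅ Z.

As a check, the Euler characteristic is 4 − 6 + 4 = 2, which agrees with 1 − 0 + 1 = 2.

H_0 = Z,  H_1 = 0,  H_2 = Z.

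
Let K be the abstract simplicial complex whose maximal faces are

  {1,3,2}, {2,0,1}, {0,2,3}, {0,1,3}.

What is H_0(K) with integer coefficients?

Order the vertices as 0 < 1 < 2 < 3. Listing each simplex with vertices in this order, K has dimension 2 with simplices:

  0-simplices (4): [0], [1], [2], [3]
  1-simplices (6): [0,1], [0,2], [0,3], [1,2], [1,3], [2,3]
  2-simplices (4): [0,1,2], [0,1,3], [0,2,3], [1,2,3]

Hence C_0 ≅ Z^4, C_1 ≅ Z^6, C_2 ≅ Z^4.

Boundary ∂_1: C_1 → C_0 is given by ∂[p,q] = [q] − [p]. For instance
  ∂[1,3] = [3] − [1].
The 4×6 boundary matrix has rank 3 and Smith normal form diag(1,1,1).

∂_2: C_2 → C_1 acts by ∂[p,q,r] = [q,r] − [p,r] + [p,q]. For instance
  ∂[0,1,3] = [1,3] − [0,3] + [0,1],
  ∂[1,2,3] = [2,3] − [1,3] + [1,2].
The resulting 6×4 matrix has rank 3, and its Smith normal form has invariant factors (1,1,1).

Now H_k = ker ∂_k / im ∂_{k+1}, so:

  H_0: rank C_0 − rank ∂_1 = 4 − 3 = 1, and the invariant factors of ∂_1 are all 1, so H_0 = Z.

H_0 ≅ Z.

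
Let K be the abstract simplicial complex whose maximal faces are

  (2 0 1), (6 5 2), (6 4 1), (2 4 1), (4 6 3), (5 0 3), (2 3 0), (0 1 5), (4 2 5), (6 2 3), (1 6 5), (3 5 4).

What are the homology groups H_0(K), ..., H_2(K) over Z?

H_0 ≅ Z,  H_1 ≅ Z/2,  H_2 = 0.

K has 7 vertices, 18 edges, 12 triangles.
rank ∂_0 = 0, rank ∂_1 = 6 ⇒ b_0 = 7 − 0 − 6 = 1; all invariant factors of ∂_1 are 1 so no torsion. So H_0 = Z.
rank ∂_1 = 6, rank ∂_2 = 12 ⇒ b_1 = 18 − 6 − 12 = 0; ∂_2 has invariant factor(s) [2] giving torsion. So H_1 = Z/2.
rank ∂_2 = 12, rank ∂_3 = 0 ⇒ b_2 = 12 − 12 − 0 = 0. So H_2 = 0.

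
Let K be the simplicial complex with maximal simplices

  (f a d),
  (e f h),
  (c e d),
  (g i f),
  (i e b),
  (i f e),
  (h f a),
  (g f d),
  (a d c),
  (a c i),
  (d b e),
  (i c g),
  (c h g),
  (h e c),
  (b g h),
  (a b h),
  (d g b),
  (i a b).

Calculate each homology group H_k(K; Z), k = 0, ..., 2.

Fix the vertex order a < b < c < d < e < f < g < h < i and write every simplex with vertices in increasing order. Then dim K = 2 and the simplices of K are:

  0-simplices (9): a, b, c, d, e, f, g, h, i
  1-simplices (27): ab, ac, ad, af, ah, ai, bd, be, bg, bh, bi, cd, ce, cg, ch, ci, de, df, dg, ef, eh, ei, fg, fh, fi, gh, gi
  2-simplices (18): abh, abi, acd, aci, adf, afh, bde, bdg, bei, bgh, cde, ceh, cgh, cgi, dfg, efh, efi, fgi

so the chain groups are C_0 ≅ Z^9, C_1 ≅ Z^27, C_2 ≅ Z^18.

The boundary map ∂_1: C_1 → C_0 sends each edge [p,q] (with p < q) to q − p.
The resulting 9×27 matrix has rank 8, and its Smith normal form has invariant factors (1,1,1,1,1,1,1,1).

∂_2: C_2 → C_1 sends each 2-simplex [p,q,r] to [q,r] − [p,r] + [p,q]. For instance
  ∂bdg = dg − bg + bd,
  ∂adf = df − af + ad.
This gives a 27×18 integer matrix of rank 17; reducing to Smith normal form yields diagonal entries (1,1,1,1,1,1,1,1,1,1,1,1,1,1,1,1,1).

Computing H_k = (kernel of ∂_k) / (image of ∂_{k+1}):

  H_0: rank C_0 − rank ∂_1 = 9 − 8 = 1, and the invariant factors of ∂_1 are all 1, so H_0 = Z.
  H_1: rank ker ∂_1 − rank ∂_2 = (27 − 8) − 17 = 2, and the invariant factors of ∂_2 are all 1, so H_1 = Z^2.
  H_2: rank ker ∂_2 − rank ∂_3 = (18 − 17) − 0 = 1, and there is no ∂_3, so H_2 = Z.

H_0 ≅ Z,  H_1 ≅ Z^2,  H_2 ≅ Z.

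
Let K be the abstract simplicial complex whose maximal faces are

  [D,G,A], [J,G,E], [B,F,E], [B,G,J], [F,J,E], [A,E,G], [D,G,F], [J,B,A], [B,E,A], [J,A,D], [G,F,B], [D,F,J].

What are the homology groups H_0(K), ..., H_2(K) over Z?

H_0 = Z,  H_1 = Z/2Z,  H_2 = 0.

We work with the vertex ordering A < B < D < E < F < G < J. The simplices of K, each written with vertices in increasing order, are:

  0-simplices (7): A, B, D, E, F, G, J
  1-simplices (18): AB, AD, AE, AG, AJ, BE, BF, BG, BJ, DF, DG, DJ, EF, EG, EJ, FG, FJ, GJ
  2-simplices (12): ABE, ABJ, ADG, ADJ, AEG, BEF, BFG, BGJ, DFG, DFJ, EFJ, EGJ

Hence C_0 ≅ Z^7, C_1 ≅ Z^18, C_2 ≅ Z^12.

The boundary map ∂_1: C_1 → C_0 sends each edge [p,q] (with p < q) to q − p.
This gives a 7×18 integer matrix of rank 6; reducing to Smith normal form yields diagonal entries (1,1,1,1,1,1).

The boundary map ∂_2: C_2 → C_1 acts by ∂[p,q,r] = [q,r] − [p,r] + [p,q]. For instance
  ∂ABE = BE − AE + AB,
  ∂AEG = EG − AG + AE.
This gives a 18×12 integer matrix of rank 12; reducing to Smith normal form yields diagonal entries (1,1,1,1,1,1,1,1,1,1,1,2).

From H_k ≅ ker(∂_k) / im(∂_{k+1}) we obtain:

  H_0: rank C_0 − rank ∂_1 = 7 − 6 = 1, and the invariant factors of ∂_1 are all 1, so H_0 = Z.
  H_1: rank ker ∂_1 − rank ∂_2 = (18 − 6) − 12 = 0, and ∂_2 has invariant factor 2 > 1, so H_1 = Z/2Z.
  H_2: rank ker ∂_2 − rank ∂_3 = (12 − 12) − 0 = 0, and there is no ∂_3, so H_2 = 0.

(K is a triangulation of the real projective plane RP^2.)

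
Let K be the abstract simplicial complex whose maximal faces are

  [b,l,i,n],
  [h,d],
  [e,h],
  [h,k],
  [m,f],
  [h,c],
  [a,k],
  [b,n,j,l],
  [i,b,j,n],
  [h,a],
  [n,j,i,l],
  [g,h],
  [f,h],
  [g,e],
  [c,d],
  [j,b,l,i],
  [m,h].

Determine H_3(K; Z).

H_3 ≅ Z.

Order the vertices as a < b < c < d < e < f < g < h < i < j < k < l < m < n. Listing each simplex with vertices in this order, K has dimension 3 with simplices:

  0-simplices (14): a, b, c, d, e, f, g, h, i, j, k, l, m, n
  1-simplices (22): ah, ak, bi, bj, bl, bn, cd, ch, dh, eg, eh, fh, fm, gh, hk, hm, ij, il, in, jl, jn, ln
  2-simplices (10): bij, bil, bin, bjl, bjn, bln, ijl, ijn, iln, jln
  3-simplices (5): bijl, bijn, biln, bjln, ijln

giving chain groups C_0 ≅ Z^14, C_1 ≅ Z^22, C_2 ≅ Z^10, C_3 ≅ Z^5.

The boundary map ∂_1: C_1 → C_0 is given by ∂[p,q] = [q] − [p]. For instance
  ∂eg = g − e.
The 14×22 boundary matrix has rank 12 and Smith normal form diag(1,1,1,1,1,1,1,1,1,1,1,1).

Boundary ∂_2: C_2 → C_1 maps a triangle to the signed sum of its edges. For instance
  ∂jln = ln − jn + jl,
  ∂bln = ln − bn + bl.
As a 22×10 matrix over Z this has rank 6, with invariant factors (1,1,1,1,1,1).

∂_3: C_3 → C_2 sends each 3-simplex σ to the alternating sum Σ_i (−1)^i (σ with its i-th vertex removed). For instance
  ∂bijn = ijn − bjn + bin − bij,
  ∂ijln = jln − iln + ijn − ijl.
This gives a 10×5 integer matrix of rank 4; reducing to Smith normal form yields diagonal entries (1,1,1,1).

Now H_k = ker ∂_k / im ∂_{k+1}, so:

  H_3: rank ker ∂_3 − rank ∂_4 = (5 − 4) − 0 = 1, and there is no ∂_4, so H_3 ≅ Z.

(K is a triangulation of the disjoint union of a wedge of 4 circles and the 3-sphere S^3.)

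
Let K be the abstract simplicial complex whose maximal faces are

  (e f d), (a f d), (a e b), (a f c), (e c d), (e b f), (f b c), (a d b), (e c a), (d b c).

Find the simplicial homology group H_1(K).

Take the total order a < b < c < d < e < f on the vertex set. Then K (dimension 2) consists of the simplices:

  0-simplices (6): a, b, c, d, e, f
  1-simplices (15): ab, ac, ad, ae, af, bc, bd, be, bf, cd, ce, cf, de, df, ef
  2-simplices (10): abd, abe, ace, acf, adf, bcd, bcf, bef, cde, def

giving chain groups C_0 ≅ Z^6, C_1 ≅ Z^15, C_2 ≅ Z^10.

∂_1: C_1 → C_0 maps an edge to its endpoints' difference, ∂[p,q] = q − p. For instance
  ∂ad = d − a.
As a 6×15 matrix over Z this has rank 5, with invariant factors (1,1,1,1,1).

∂_2: C_2 → C_1 sends each 2-simplex [p,q,r] to [q,r] − [p,r] + [p,q]. For instance
  ∂ace = ce − ae + ac,
  ∂def = ef − df + de.
The resulting 15×10 matrix has rank 10, and its Smith normal form has invariant factors (1,1,1,1,1,1,1,1,1,2).

Reading off H_k = ker ∂_k / im ∂_{k+1}:

  H_1: rank ker ∂_1 − rank ∂_2 = (15 − 5) − 10 = 0, and ∂_2 has invariant factor 2 > 1, so H_1 ≅ Z/2.

(K is a triangulation of the real projective plane RP^2.)

H_1 ≅ Z/2.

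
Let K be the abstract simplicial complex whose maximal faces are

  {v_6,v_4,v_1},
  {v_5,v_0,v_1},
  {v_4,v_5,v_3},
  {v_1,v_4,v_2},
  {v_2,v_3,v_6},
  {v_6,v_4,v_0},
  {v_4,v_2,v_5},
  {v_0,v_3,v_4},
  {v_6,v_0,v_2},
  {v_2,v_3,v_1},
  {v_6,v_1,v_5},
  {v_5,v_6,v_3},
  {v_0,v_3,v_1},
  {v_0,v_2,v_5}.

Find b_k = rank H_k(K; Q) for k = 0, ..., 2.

Take the total order v_0 < v_1 < v_2 < v_3 < v_4 < v_5 < v_6 on the vertex set. Then K (dimension 2) consists of the simplices:

  0-simplices (7): [v_0], [v_1], [v_2], [v_3], [v_4], [v_5], [v_6]
  1-simplices (21): (21 of them)
  2-simplices (14): (14 of them)

Hence C_0 ≅ Z^7, C_1 ≅ Z^21, C_2 ≅ Z^14.

The boundary map ∂_1: C_1 → C_0 maps an edge to its endpoints' difference, ∂[p,q] = q − p.
As a 7×21 matrix over Z this has rank 6, with invariant factors (1,1,1,1,1,1).

Boundary ∂_2: C_2 → C_1 maps a triangle to the signed sum of its edges. For instance
  ∂[v_3,v_4,v_5] = [v_4,v_5] − [v_3,v_5] + [v_3,v_4],
  ∂[v_1,v_2,v_3] = [v_2,v_3] − [v_1,v_3] + [v_1,v_2].
The resulting 21×14 matrix has rank 13, and its Smith normal form has invariant factors (1,1,1,1,1,1,1,1,1,1,1,1,1).

Reading off H_k = ker ∂_k / im ∂_{k+1}:

  H_0: rank C_0 − rank ∂_1 = 7 − 6 = 1, and the invariant factors of ∂_1 are all 1, so H_0 = Z.
  H_1: rank ker ∂_1 − rank ∂_2 = (21 − 6) − 13 = 2, and the invariant factors of ∂_2 are all 1, so H_1 = Z^2.
  H_2: rank ker ∂_2 − rank ∂_3 = (14 − 13) − 0 = 1, and there is no ∂_3, so H_2 = Z.

As a check, the Euler characteristic is 7 − 21 + 14 = 0, which agrees with 1 − 2 + 1 = 0.

Hence the Betti numbers are b_0 = 1, b_1 = 2, b_2 = 1.

b_0 = 1, b_1 = 2, b_2 = 1.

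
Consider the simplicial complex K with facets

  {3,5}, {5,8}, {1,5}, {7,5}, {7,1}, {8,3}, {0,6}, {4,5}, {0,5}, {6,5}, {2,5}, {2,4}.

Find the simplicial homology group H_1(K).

Order the vertices as 0 < 1 < 2 < 3 < 4 < 5 < 6 < 7 < 8. Listing each simplex with vertices in this order, K has dimension 1 with simplices:

  0-simplices (9): [0], [1], [2], [3], [4], [5], [6], [7], [8]
  1-simplices (12): [0,5], [0,6], [1,5], [1,7], [2,4], [2,5], [3,5], [3,8], [4,5], [5,6], [5,7], [5,8]

so the chain groups are C_0 ≅ Z^9, C_1 ≅ Z^12.

Boundary ∂_1: C_1 → C_0 maps an edge to its endpoints' difference, ∂[p,q] = q − p.
The 9×12 boundary matrix has rank 8 and Smith normal form diag(1,1,1,1,1,1,1,1).

Computing H_k = (kernel of ∂_k) / (image of ∂_{k+1}):

  H_1: rank ker ∂_1 − rank ∂_2 = (12 − 8) − 0 = 4, and there is no ∂_2, so H_1 ≅ Z^4.

H_1 ≅ Z^4.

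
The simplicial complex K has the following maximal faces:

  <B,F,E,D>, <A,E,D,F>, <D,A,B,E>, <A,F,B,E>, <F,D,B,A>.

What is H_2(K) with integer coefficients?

Fix the vertex order A < B < D < E < F and write every simplex with vertices in increasing order. Then dim K = 3 and the simplices of K are:

  0-simplices (5): A, B, D, E, F
  1-simplices (10): AB, AD, AE, AF, BD, BE, BF, DE, DF, EF
  2-simplices (10): ABD, ABE, ABF, ADE, ADF, AEF, BDE, BDF, BEF, DEF
  3-simplices (5): ABDE, ABDF, ABEF, ADEF, BDEF

giving chain groups C_0 ≅ Z^5, C_1 ≅ Z^10, C_2 ≅ Z^10, C_3 ≅ Z^5.

Boundary ∂_1: C_1 → C_0 is given by ∂[p,q] = [q] − [p].
This gives a 5×10 integer matrix of rank 4; reducing to Smith normal form yields diagonal entries (1,1,1,1).

Boundary ∂_2: C_2 → C_1 sends each 2-simplex [p,q,r] to [q,r] − [p,r] + [p,q]. For instance
  ∂ABF = BF − AF + AB,
  ∂BDF = DF − BF + BD.
The 10×10 boundary matrix has rank 6 and Smith normal form diag(1,1,1,1,1,1).

∂_3: C_3 → C_2 sends each 3-simplex σ to the alternating sum Σ_i (−1)^i (σ with its i-th vertex removed). For instance
  ∂ABDF = BDF − ADF + ABF − ABD,
  ∂BDEF = DEF − BEF + BDF − BDE.
As a 10×5 matrix over Z this has rank 4, with invariant factors (1,1,1,1).

Reading off H_k = ker ∂_k / im ∂_{k+1}:

  H_2: rank ker ∂_2 − rank ∂_3 = (10 − 6) − 4 = 0, and the invariant factors of ∂_3 are all 1, so H_2 ≅ 0.

H_2 = 0.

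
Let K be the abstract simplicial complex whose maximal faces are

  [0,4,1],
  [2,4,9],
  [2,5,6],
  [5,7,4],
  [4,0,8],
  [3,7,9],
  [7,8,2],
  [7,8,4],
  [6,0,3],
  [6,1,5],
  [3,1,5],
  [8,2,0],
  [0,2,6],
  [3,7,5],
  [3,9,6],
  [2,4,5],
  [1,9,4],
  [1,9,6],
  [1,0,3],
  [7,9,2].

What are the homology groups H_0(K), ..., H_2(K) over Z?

We work with the vertex ordering 0 < 1 < 2 < 3 < 4 < 5 < 6 < 7 < 8 < 9. The simplices of K, each written with vertices in increasing order, are:

  0-simplices (10): [0], [1], [2], [3], [4], [5], [6], [7], [8], [9]
  1-simplices (30): (30 of them)
  2-simplices (20): (20 of them)

so the chain groups are C_0 ≅ Z^10, C_1 ≅ Z^30, C_2 ≅ Z^20.

Boundary ∂_1: C_1 → C_0 is given by ∂[p,q] = [q] − [p]. For instance
  ∂[1,9] = [9] − [1].
The 10×30 boundary matrix has rank 9 and Smith normal form diag(1,1,1,1,1,1,1,1,1).

Boundary ∂_2: C_2 → C_1 sends each 2-simplex [p,q,r] to [q,r] − [p,r] + [p,q]. For instance
  ∂[4,5,7] = [5,7] − [4,7] + [4,5],
  ∂[2,5,6] = [5,6] − [2,6] + [2,5].
The 30×20 boundary matrix has rank 20 and Smith normal form diag(1,1,1,1,1,1,1,1,1,1,1,1,1,1,1,1,1,1,1,2).

Computing H_k = (kernel of ∂_k) / (image of ∂_{k+1}):

  H_0: rank C_0 − rank ∂_1 = 10 − 9 = 1, and the invariant factors of ∂_1 are all 1, so H_0 ≅ Z.
  H_1: rank ker ∂_1 − rank ∂_2 = (30 − 9) − 20 = 1, and ∂_2 has invariant factor 2 > 1, so H_1 ≅ Z ⊕ Z/2.
  H_2: rank ker ∂_2 − rank ∂_3 = (20 − 20) − 0 = 0, and there is no ∂_3, so H_2 ≅ 0.

H_0 = Z,  H_1 = Z ⊕ Z/2,  H_2 = 0.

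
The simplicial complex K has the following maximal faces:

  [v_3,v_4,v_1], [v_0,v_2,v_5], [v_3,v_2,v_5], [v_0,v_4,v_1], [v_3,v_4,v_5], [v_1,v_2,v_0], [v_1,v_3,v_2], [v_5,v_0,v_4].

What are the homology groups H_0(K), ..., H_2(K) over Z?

H_0 = Z,  H_1 = 0,  H_2 = Z.

We work with the vertex ordering v_0 < v_1 < v_2 < v_3 < v_4 < v_5. The simplices of K, each written with vertices in increasing order, are:

  0-simplices (6): [v_0], [v_1], [v_2], [v_3], [v_4], [v_5]
  1-simplices (12): [v_0,v_1], [v_0,v_2], [v_0,v_4], [v_0,v_5], [v_1,v_2], [v_1,v_3], [v_1,v_4], [v_2,v_3], [v_2,v_5], [v_3,v_4], [v_3,v_5], [v_4,v_5]
  2-simplices (8): [v_0,v_1,v_2], [v_0,v_1,v_4], [v_0,v_2,v_5], [v_0,v_4,v_5], [v_1,v_2,v_3], [v_1,v_3,v_4], [v_2,v_3,v_5], [v_3,v_4,v_5]

Hence C_0 ≅ Z^6, C_1 ≅ Z^12, C_2 ≅ Z^8.

Boundary ∂_1: C_1 → C_0 is given by ∂[p,q] = [q] − [p].
This gives a 6×12 integer matrix of rank 5; reducing to Smith normal form yields diagonal entries (1,1,1,1,1).

∂_2: C_2 → C_1 acts by ∂[p,q,r] = [q,r] − [p,r] + [p,q]. For instance
  ∂[v_1,v_2,v_3] = [v_2,v_3] − [v_1,v_3] + [v_1,v_2],
  ∂[v_2,v_3,v_5] = [v_3,v_5] − [v_2,v_5] + [v_2,v_3].
As a 12×8 matrix over Z this has rank 7, with invariant factors (1,1,1,1,1,1,1).

Reading off H_k = ker ∂_k / im ∂_{k+1}:

  H_0: rank C_0 − rank ∂_1 = 6 − 5 = 1, and the invariant factors of ∂_1 are all 1, so H_0 = Z.
  H_1: rank ker ∂_1 − rank ∂_2 = (12 − 5) − 7 = 0, and the invariant factors of ∂_2 are all 1, so H_1 = 0.
  H_2: rank ker ∂_2 − rank ∂_3 = (8 − 7) − 0 = 1, and there is no ∂_3, so H_2 = Z.

As a check, the Euler characteristic is 6 − 12 + 8 = 2, which agrees with 1 − 0 + 1 = 2.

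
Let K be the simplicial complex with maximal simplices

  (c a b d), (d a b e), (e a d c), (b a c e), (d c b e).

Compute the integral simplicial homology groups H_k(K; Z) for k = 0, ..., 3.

Take the total order a < b < c < d < e on the vertex set. Then K (dimension 3) consists of the simplices:

  0-simplices (5): a, b, c, d, e
  1-simplices (10): ab, ac, ad, ae, bc, bd, be, cd, ce, de
  2-simplices (10): abc, abd, abe, acd, ace, ade, bcd, bce, bde, cde
  3-simplices (5): abcd, abce, abde, acde, bcde

so the chain groups are C_0 ≅ Z^5, C_1 ≅ Z^10, C_2 ≅ Z^10, C_3 ≅ Z^5.

Boundary ∂_1: C_1 → C_0 is given by ∂[p,q] = [q] − [p].
The resulting 5×10 matrix has rank 4, and its Smith normal form has invariant factors (1,1,1,1).

The boundary map ∂_2: C_2 → C_1 maps a triangle to the signed sum of its edges. For instance
  ∂abd = bd − ad + ab,
  ∂bce = ce − be + bc.
The 10×10 boundary matrix has rank 6 and Smith normal form diag(1,1,1,1,1,1).

The boundary map ∂_3: C_3 → C_2 sends each 3-simplex σ to the alternating sum Σ_i (−1)^i (σ with its i-th vertex removed). For instance
  ∂abce = bce − ace + abe − abc,
  ∂abcd = bcd − acd + abd − abc.
This gives a 10×5 integer matrix of rank 4; reducing to Smith normal form yields diagonal entries (1,1,1,1).

Now H_k = ker ∂_k / im ∂_{k+1}, so:

  H_0: rank C_0 − rank ∂_1 = 5 − 4 = 1, and the invariant factors of ∂_1 are all 1, so H_0 = Z.
  H_1: rank ker ∂_1 − rank ∂_2 = (10 − 4) − 6 = 0, and the invariant factors of ∂_2 are all 1, so H_1 = 0.
  H_2: rank ker ∂_2 − rank ∂_3 = (10 − 6) − 4 = 0, and the invariant factors of ∂_3 are all 1, so H_2 = 0.
  H_3: rank ker ∂_3 − rank ∂_4 = (5 − 4) − 0 = 1, and there is no ∂_4, so H_3 = Z.

As a check, the Euler characteristic is 5 − 10 + 10 − 5 = 0, which agrees with 1 − 0 + 0 − 1 = 0.

H_0 ≅ Z,  H_1 = 0,  H_2 = 0,  H_3 ≅ Z.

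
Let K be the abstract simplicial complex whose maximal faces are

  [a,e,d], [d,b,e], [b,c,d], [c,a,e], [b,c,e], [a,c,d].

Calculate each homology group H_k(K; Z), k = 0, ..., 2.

H_0 ≅ Z,  H_1 = 0,  H_2 ≅ Z.

We work with the vertex ordering a < b < c < d < e. The simplices of K, each written with vertices in increasing order, are:

  0-simplices (5): a, b, c, d, e
  1-simplices (9): ac, ad, ae, bc, bd, be, cd, ce, de
  2-simplices (6): acd, ace, ade, bcd, bce, bde

so the chain groups are C_0 ≅ Z^5, C_1 ≅ Z^9, C_2 ≅ Z^6.

The boundary map ∂_1: C_1 → C_0 sends each edge [p,q] (with p < q) to q − p. For instance
  ∂ce = e − c.
The resulting 5×9 matrix has rank 4, and its Smith normal form has invariant factors (1,1,1,1).

∂_2: C_2 → C_1 sends each 2-simplex [p,q,r] to [q,r] − [p,r] + [p,q]. For instance
  ∂bde = de − be + bd,
  ∂bcd = cd − bd + bc.
As a 9×6 matrix over Z this has rank 5, with invariant factors (1,1,1,1,1).

Reading off H_k = ker ∂_k / im ∂_{k+1}:

  H_0: rank C_0 − rank ∂_1 = 5 − 4 = 1, and the invariant factors of ∂_1 are all 1, so H_0 ≅ Z.
  H_1: rank ker ∂_1 − rank ∂_2 = (9 − 4) − 5 = 0, and the invariant factors of ∂_2 are all 1, so H_1 ≅ 0.
  H_2: rank ker ∂_2 − rank ∂_3 = (6 − 5) − 0 = 1, and there is no ∂_3, so H_2 ≅ Z.

(K is a triangulation of the 2-sphere S^2.)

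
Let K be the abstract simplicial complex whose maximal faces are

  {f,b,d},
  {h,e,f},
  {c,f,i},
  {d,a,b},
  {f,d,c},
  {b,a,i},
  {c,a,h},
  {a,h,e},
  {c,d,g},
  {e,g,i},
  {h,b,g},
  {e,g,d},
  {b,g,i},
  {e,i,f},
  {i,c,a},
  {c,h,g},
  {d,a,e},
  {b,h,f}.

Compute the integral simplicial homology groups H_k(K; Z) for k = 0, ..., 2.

H_0 = Z,  H_1 = Z^2,  H_2 = Z.

We work with the vertex ordering a < b < c < d < e < f < g < h < i. The simplices of K, each written with vertices in increasing order, are:

  0-simplices (9): a, b, c, d, e, f, g, h, i
  1-simplices (27): ab, ac, ad, ae, ah, ai, bd, bf, bg, bh, bi, cd, cf, cg, ch, ci, de, df, dg, ef, eg, eh, ei, fh, fi, gh, gi
  2-simplices (18): abd, abi, ach, aci, ade, aeh, bdf, bfh, bgh, bgi, cdf, cdg, cfi, cgh, deg, efh, efi, egi

Hence C_0 ≅ Z^9, C_1 ≅ Z^27, C_2 ≅ Z^18.

∂_1: C_1 → C_0 is given by ∂[p,q] = [q] − [p]. For instance
  ∂cf = f − c.
This gives a 9×27 integer matrix of rank 8; reducing to Smith normal form yields diagonal entries (1,1,1,1,1,1,1,1).

∂_2: C_2 → C_1 acts by ∂[p,q,r] = [q,r] − [p,r] + [p,q]. For instance
  ∂aeh = eh − ah + ae,
  ∂abd = bd − ad + ab.
This gives a 27×18 integer matrix of rank 17; reducing to Smith normal form yields diagonal entries (1,1,1,1,1,1,1,1,1,1,1,1,1,1,1,1,1).

Computing H_k = (kernel of ∂_k) / (image of ∂_{k+1}):

  H_0: rank C_0 − rank ∂_1 = 9 − 8 = 1, and the invariant factors of ∂_1 are all 1, so H_0 ≅ Z.
  H_1: rank ker ∂_1 − rank ∂_2 = (27 − 8) − 17 = 2, and the invariant factors of ∂_2 are all 1, so H_1 ≅ Z^2.
  H_2: rank ker ∂_2 − rank ∂_3 = (18 − 17) − 0 = 1, and there is no ∂_3, so H_2 ≅ Z.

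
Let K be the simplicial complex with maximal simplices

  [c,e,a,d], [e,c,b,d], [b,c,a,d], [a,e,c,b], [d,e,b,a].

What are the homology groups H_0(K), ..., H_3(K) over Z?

H_0 = Z,  H_1 = 0,  H_2 = 0,  H_3 = Z.

Order the vertices as a < b < c < d < e. Listing each simplex with vertices in this order, K has dimension 3 with simplices:

  0-simplices (5): a, b, c, d, e
  1-simplices (10): ab, ac, ad, ae, bc, bd, be, cd, ce, de
  2-simplices (10): abc, abd, abe, acd, ace, ade, bcd, bce, bde, cde
  3-simplices (5): abcd, abce, abde, acde, bcde

so the chain groups are C_0 ≅ Z^5, C_1 ≅ Z^10, C_2 ≅ Z^10, C_3 ≅ Z^5.

The boundary map ∂_1: C_1 → C_0 sends each edge [p,q] (with p < q) to q − p. For instance
  ∂cd = d − c.
The resulting 5×10 matrix has rank 4, and its Smith normal form has invariant factors (1,1,1,1).

Boundary ∂_2: C_2 → C_1 maps a triangle to the signed sum of its edges. For instance
  ∂bcd = cd − bd + bc,
  ∂cde = de − ce + cd.
As a 10×10 matrix over Z this has rank 6, with invariant factors (1,1,1,1,1,1).

The boundary map ∂_3: C_3 → C_2 sends each 3-simplex σ to the alternating sum Σ_i (−1)^i (σ with its i-th vertex removed). For instance
  ∂abce = bce − ace + abe − abc,
  ∂abde = bde − ade + abe − abd.
The resulting 10×5 matrix has rank 4, and its Smith normal form has invariant factors (1,1,1,1).

Computing H_k = (kernel of ∂_k) / (image of ∂_{k+1}):

  H_0: rank C_0 − rank ∂_1 = 5 − 4 = 1, and the invariant factors of ∂_1 are all 1, so H_0 ≅ Z.
  H_1: rank ker ∂_1 − rank ∂_2 = (10 − 4) − 6 = 0, and the invariant factors of ∂_2 are all 1, so H_1 ≅ 0.
  H_2: rank ker ∂_2 − rank ∂_3 = (10 − 6) − 4 = 0, and the invariant factors of ∂_3 are all 1, so H_2 ≅ 0.
  H_3: rank ker ∂_3 − rank ∂_4 = (5 − 4) − 0 = 1, and there is no ∂_4, so H_3 ≅ Z.

As a check, the Euler characteristic is 5 − 10 + 10 − 5 = 0, which agrees with 1 − 0 + 0 − 1 = 0.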